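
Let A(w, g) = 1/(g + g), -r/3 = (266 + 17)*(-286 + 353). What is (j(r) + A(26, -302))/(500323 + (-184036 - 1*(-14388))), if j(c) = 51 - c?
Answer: 6877627/39945540 ≈ 0.17218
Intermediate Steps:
r = -56883 (r = -3*(266 + 17)*(-286 + 353) = -849*67 = -3*18961 = -56883)
A(w, g) = 1/(2*g)
(j(r) + A(26, -302))/(500323 + (-184036 - 1*(-14388))) = ((51 - 1*(-56883)) + (½)/(-302))/(500323 + (-184036 - 1*(-14388))) = ((51 + 56883) + (½)*(-1/302))/(500323 + (-184036 + 14388)) = (56934 - 1/604)/(500323 - 169648) = (34388135/604)/330675 = (34388135/604)*(1/330675) = 6877627/39945540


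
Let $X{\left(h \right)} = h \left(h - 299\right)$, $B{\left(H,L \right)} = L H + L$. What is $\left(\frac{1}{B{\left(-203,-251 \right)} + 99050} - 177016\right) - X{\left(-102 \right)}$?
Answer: $- \frac{32633656335}{149752} \approx -2.1792 \cdot 10^{5}$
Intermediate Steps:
$B{\left(H,L \right)} = L + H L$ ($B{\left(H,L \right)} = H L + L = L + H L$)
$X{\left(h \right)} = h \left(-299 + h\right)$
$\left(\frac{1}{B{\left(-203,-251 \right)} + 99050} - 177016\right) - X{\left(-102 \right)} = \left(\frac{1}{- 251 \left(1 - 203\right) + 99050} - 177016\right) - - 102 \left(-299 - 102\right) = \left(\frac{1}{\left(-251\right) \left(-202\right) + 99050} - 177016\right) - \left(-102\right) \left(-401\right) = \left(\frac{1}{50702 + 99050} - 177016\right) - 40902 = \left(\frac{1}{149752} - 177016\right) - 40902 = - \frac{26508500031}{149752} - 40902 = - \frac{32633656335}{149752}$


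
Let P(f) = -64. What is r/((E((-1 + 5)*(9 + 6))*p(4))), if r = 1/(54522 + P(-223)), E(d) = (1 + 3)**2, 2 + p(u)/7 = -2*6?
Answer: -1/85390144 ≈ -1.1711e-8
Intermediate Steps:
p(u) = -98 (p(u) = -14 + 7*(-2*6) = -14 + 7*(-12) = -14 - 84 = -98)
E(d) = 16 (E(d) = 4**2 = 16)
r = 1/54458 (r = 1/(54522 - 64) = 1/54458 ≈ 1.8363e-5)
r/((E((-1 + 5)*(9 + 6))*p(4))) = 1/(54458*((16*(-98)))) = (1/54458)/(-1568) = (1/54458)*(-1/1568) = -1/85390144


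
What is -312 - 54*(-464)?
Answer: 24744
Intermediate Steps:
-312 - 54*(-464) = -312 + 25056 = 24744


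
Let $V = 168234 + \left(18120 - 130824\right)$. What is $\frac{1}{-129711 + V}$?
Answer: $- \frac{1}{74181} \approx -1.3481 \cdot 10^{-5}$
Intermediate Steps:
$V = 55530$ ($V = 168234 - 112704 = 55530$)
$\frac{1}{-129711 + V} = \frac{1}{-129711 + 55530} = \frac{1}{-74181} = - \frac{1}{74181}$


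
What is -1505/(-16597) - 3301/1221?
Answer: -7564156/2894991 ≈ -2.6128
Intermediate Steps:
-1505/(-16597) - 3301/1221 = -1505*(-1/16597) - 3301*1/1221 = 215/2371 - 3301/1221 = -7564156/2894991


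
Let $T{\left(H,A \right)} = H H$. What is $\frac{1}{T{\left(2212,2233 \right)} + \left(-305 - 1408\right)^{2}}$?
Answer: $\frac{1}{7827313} \approx 1.2776 \cdot 10^{-7}$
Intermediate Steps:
$T{\left(H,A \right)} = H^{2}$
$\frac{1}{T{\left(2212,2233 \right)} + \left(-305 - 1408\right)^{2}} = \frac{1}{2212^{2} + \left(-305 - 1408\right)^{2}} = \frac{1}{4892944 + \left(-1713\right)^{2}} = \frac{1}{4892944 + 2934369} = \frac{1}{7827313}$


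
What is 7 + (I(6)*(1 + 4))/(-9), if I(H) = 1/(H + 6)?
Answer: 751/108 ≈ 6.9537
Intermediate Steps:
I(H) = 1/(6 + H)
7 + (I(6)*(1 + 4))/(-9) = 7 + ((1 + 4)/(6 + 6))/(-9) = 7 - 5/(9*12) = 7 - 5/108 = 751/108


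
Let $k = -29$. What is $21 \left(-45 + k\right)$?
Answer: $-1554$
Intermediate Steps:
$21 \left(-45 + k\right) = 21 \left(-45 - 29\right) = 21 \left(-74\right) = -1554$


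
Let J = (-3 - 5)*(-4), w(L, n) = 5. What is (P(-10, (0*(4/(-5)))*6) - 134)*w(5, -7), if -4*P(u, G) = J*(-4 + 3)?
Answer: -630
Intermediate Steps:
J = 32 (J = -8*(-4) = 32)
P(u, G) = 8 (P(u, G) = -8*(-4 + 3) = -8*(-1) = -¼*(-32) = 8)
(P(-10, (0*(4/(-5)))*6) - 134)*w(5, -7) = (8 - 134)*5 = -126*5 = -630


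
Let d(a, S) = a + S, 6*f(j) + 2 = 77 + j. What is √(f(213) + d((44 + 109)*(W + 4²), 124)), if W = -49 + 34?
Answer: 5*√13 ≈ 18.028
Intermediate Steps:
W = -15
f(j) = 25/2 + j/6 (f(j) = -⅓ + (77 + j)/6 = -⅓ + (77/6 + j/6) = 25/2 + j/6)
d(a, S) = S + a
√(f(213) + d((44 + 109)*(W + 4²), 124)) = √((25/2 + (⅙)*213) + (124 + (44 + 109)*(-15 + 4²))) = √((25/2 + 71/2) + (124 + 153*(-15 + 16))) = √(48 + (124 + 153*1)) = √(48 + (124 + 153)) = √(48 + 277) = √325 = 5*√13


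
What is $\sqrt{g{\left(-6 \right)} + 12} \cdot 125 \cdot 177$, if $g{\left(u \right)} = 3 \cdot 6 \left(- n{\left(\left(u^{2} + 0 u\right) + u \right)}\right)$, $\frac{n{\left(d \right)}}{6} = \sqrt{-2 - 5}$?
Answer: $44250 \sqrt{3 - 27 i \sqrt{7}} \approx 2.7007 \cdot 10^{5} - 2.5896 \cdot 10^{5} i$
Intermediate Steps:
$n{\left(d \right)} = 6 i \sqrt{7}$ ($n{\left(d \right)} = 6 \sqrt{-2 - 5} = 6 \sqrt{-7} = 6 i \sqrt{7}$)
$g{\left(u \right)} = - 108 i \sqrt{7}$ ($g{\left(u \right)} = 3 \cdot 6 \left(- 6 i \sqrt{7}\right) = 18 \left(- 6 i \sqrt{7}\right) = - 108 i \sqrt{7}$)
$\sqrt{g{\left(-6 \right)} + 12} \cdot 125 \cdot 177 = \sqrt{- 108 i \sqrt{7} + 12} \cdot 125 \cdot 177 = \sqrt{12 - 108 i \sqrt{7}} \cdot 125 \cdot 177 = 125 \sqrt{12 - 108 i \sqrt{7}} \cdot 177 = 22125 \sqrt{12 - 108 i \sqrt{7}}$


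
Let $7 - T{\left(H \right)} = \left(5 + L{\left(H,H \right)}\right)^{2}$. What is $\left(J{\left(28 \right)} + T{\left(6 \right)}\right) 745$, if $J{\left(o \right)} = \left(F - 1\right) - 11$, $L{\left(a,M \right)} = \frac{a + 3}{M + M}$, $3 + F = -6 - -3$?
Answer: $- \frac{525225}{16} \approx -32827.0$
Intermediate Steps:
$F = -6$ ($F = -3 - 3 = -6$)
$L{\left(a,M \right)} = \frac{3 + a}{2 M}$
$J{\left(o \right)} = -18$ ($J{\left(o \right)} = \left(-6 - 1\right) - 11 = -7 - 11 = -18$)
$T{\left(H \right)} = 7 - \left(5 + \frac{3 + H}{2 H}\right)^{2}$
$\left(J{\left(28 \right)} + T{\left(6 \right)}\right) 745 = \left(-18 + \left(7 - \frac{\left(3 + 11 \cdot 6\right)^{2}}{4 \cdot 36}\right)\right) 745 = \left(-18 + \left(7 - \frac{\left(3 + 66\right)^{2}}{144}\right)\right) 745 = \left(-18 + \left(7 - \frac{69^{2}}{144}\right)\right) 745 = \left(-18 + \left(7 - \frac{1}{144} \cdot 4761\right)\right) 745 = \left(-18 + \left(7 - \frac{529}{16}\right)\right) 745 = \left(-18 - \frac{417}{16}\right) 745 = \left(- \frac{705}{16}\right) 745 = - \frac{525225}{16}$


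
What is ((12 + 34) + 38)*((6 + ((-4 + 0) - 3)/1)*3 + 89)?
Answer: 7224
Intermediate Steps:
((12 + 34) + 38)*((6 + ((-4 + 0) - 3)/1)*3 + 89) = (46 + 38)*((6 + (-4 - 3)*1)*3 + 89) = 84*((6 - 7*1)*3 + 89) = 84*((6 - 7)*3 + 89) = 84*(-1*3 + 89) = 84*(-3 + 89) = 84*86 = 7224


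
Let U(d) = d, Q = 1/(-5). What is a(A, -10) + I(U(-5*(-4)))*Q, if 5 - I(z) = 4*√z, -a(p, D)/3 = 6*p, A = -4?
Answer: 71 + 8*√5/5 ≈ 74.578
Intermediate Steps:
a(p, D) = -18*p
Q = -⅕ ≈ -0.20000
I(z) = 5 - 4*√z
a(A, -10) + I(U(-5*(-4)))*Q = -18*(-4) + (5 - 4*2*√5)*(-⅕) = 72 + (5 - 8*√5)*(-⅕) = 72 + (-1 + 8*√5/5) = 71 + 8*√5/5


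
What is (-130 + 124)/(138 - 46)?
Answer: -3/46 ≈ -0.065217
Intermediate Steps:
(-130 + 124)/(138 - 46) = -6/92 = (1/92)*(-6) = -3/46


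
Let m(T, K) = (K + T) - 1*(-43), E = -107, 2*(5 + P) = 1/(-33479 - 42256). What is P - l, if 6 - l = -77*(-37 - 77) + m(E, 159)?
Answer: 1342327139/151470 ≈ 8862.0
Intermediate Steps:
P = -757351/151470 (P = -5 + 1/(2*(-33479 - 42256)) = -5 + (½)/(-75735) = -5 + (½)*(-1/75735) = -5 - 1/151470 = -757351/151470 ≈ -5.0000)
m(T, K) = 43 + K + T (m(T, K) = (K + T) + 43 = 43 + K + T)
l = -8867 (l = 6 - (-77*(-37 - 77) + (43 + 159 - 107)) = 6 - (-77*(-114) + 95) = 6 - (8778 + 95) = 6 - 1*8873 = 6 - 8873 = -8867)
P - l = -757351/151470 - 1*(-8867) = -757351/151470 + 8867 = 1342327139/151470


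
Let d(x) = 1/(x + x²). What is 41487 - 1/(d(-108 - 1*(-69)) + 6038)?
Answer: 371238825897/8948317 ≈ 41487.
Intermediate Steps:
41487 - 1/(d(-108 - 1*(-69)) + 6038) = 41487 - 1/(1/((-108 - 1*(-69))*(1 + (-108 - 1*(-69)))) + 6038) = 41487 - 1/(1/((-108 + 69)*(1 + (-108 + 69))) + 6038) = 41487 - 1/(1/((-39)*(1 - 39)) + 6038) = 41487 - 1/(-1/39/(-38) + 6038) = 41487 - 1/(-1/39*(-1/38) + 6038) = 41487 - 1/(1/1482 + 6038) = 41487 - 1/8948317/1482 = 41487 - 1*1482/8948317 = 41487 - 1482/8948317 = 371238825897/8948317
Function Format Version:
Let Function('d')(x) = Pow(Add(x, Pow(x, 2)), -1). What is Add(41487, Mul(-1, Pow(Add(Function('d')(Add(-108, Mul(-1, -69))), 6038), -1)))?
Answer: Rational(371238825897, 8948317) ≈ 41487.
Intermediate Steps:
Add(41487, Mul(-1, Pow(Add(Function('d')(Add(-108, Mul(-1, -69))), 6038), -1))) = Add(41487, Mul(-1, Pow(Add(Mul(Pow(Add(-108, Mul(-1, -69)), -1), Pow(Add(1, Add(-108, Mul(-1, -69))), -1)), 6038), -1))) = Add(41487, Mul(-1, Pow(Add(Mul(Pow(Add(-108, 69), -1), Pow(Add(1, Add(-108, 69)), -1)), 6038), -1))) = Add(41487, Mul(-1, Pow(Add(Mul(Pow(-39, -1), Pow(Add(1, -39), -1)), 6038), -1))) = Add(41487, Mul(-1, Pow(Add(Mul(Rational(-1, 39), Pow(-38, -1)), 6038), -1))) = Add(41487, Mul(-1, Pow(Add(Mul(Rational(-1, 39), Rational(-1, 38)), 6038), -1))) = Add(41487, Mul(-1, Pow(Add(Rational(1, 1482), 6038), -1))) = Add(41487, Mul(-1, Pow(Rational(8948317, 1482), -1))) = Add(41487, Mul(-1, Rational(1482, 8948317))) = Add(41487, Rational(-1482, 8948317)) = Rational(371238825897, 8948317)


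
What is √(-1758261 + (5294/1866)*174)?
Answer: I*√170013015595/311 ≈ 1325.8*I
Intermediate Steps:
√(-1758261 + (5294/1866)*174) = √(-1758261 + (5294*(1/1866))*174) = √(-1758261 + (2647/933)*174) = √(-1758261 + 153526/311) = √(-546665645/311) = I*√170013015595/311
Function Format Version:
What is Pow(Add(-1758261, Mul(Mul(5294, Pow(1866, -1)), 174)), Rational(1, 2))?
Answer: Mul(Rational(1, 311), I, Pow(170013015595, Rational(1, 2))) ≈ Mul(1325.8, I)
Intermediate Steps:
Pow(Add(-1758261, Mul(Mul(5294, Pow(1866, -1)), 174)), Rational(1, 2)) = Pow(Add(-1758261, Mul(Mul(5294, Rational(1, 1866)), 174)), Rational(1, 2)) = Pow(Add(-1758261, Mul(Rational(2647, 933), 174)), Rational(1, 2)) = Pow(Add(-1758261, Rational(153526, 311)), Rational(1, 2)) = Pow(Rational(-546665645, 311), Rational(1, 2)) = Mul(Rational(1, 311), I, Pow(170013015595, Rational(1, 2)))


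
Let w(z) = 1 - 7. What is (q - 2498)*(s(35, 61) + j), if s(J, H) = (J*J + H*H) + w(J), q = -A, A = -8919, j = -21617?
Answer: -107083017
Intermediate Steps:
w(z) = -6
q = 8919 (q = -1*(-8919) = 8919)
s(J, H) = -6 + H² + J² (s(J, H) = (J*J + H*H) - 6 = (J² + H²) - 6 = (H² + J²) - 6 = -6 + H² + J²)
(q - 2498)*(s(35, 61) + j) = (8919 - 2498)*((-6 + 61² + 35²) - 21617) = 6421*((-6 + 3721 + 1225) - 21617) = 6421*(4940 - 21617) = 6421*(-16677) = -107083017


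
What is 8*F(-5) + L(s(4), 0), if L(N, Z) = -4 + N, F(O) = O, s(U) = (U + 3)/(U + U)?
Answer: -345/8 ≈ -43.125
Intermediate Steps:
s(U) = (3 + U)/(2*U) (s(U) = (3 + U)/((2*U)) = (3 + U)*(1/(2*U)) = (3 + U)/(2*U))
8*F(-5) + L(s(4), 0) = 8*(-5) + (-4 + (½)*(3 + 4)/4) = -40 + (-4 + (½)*(¼)*7) = -40 + (-4 + 7/8) = -40 - 25/8 = -345/8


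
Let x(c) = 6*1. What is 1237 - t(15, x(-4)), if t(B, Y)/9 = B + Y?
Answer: 1048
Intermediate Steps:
x(c) = 6
t(B, Y) = 9*B + 9*Y (t(B, Y) = 9*(B + Y) = 9*B + 9*Y)
1237 - t(15, x(-4)) = 1237 - (9*15 + 9*6) = 1237 - (135 + 54) = 1237 - 1*189 = 1237 - 189 = 1048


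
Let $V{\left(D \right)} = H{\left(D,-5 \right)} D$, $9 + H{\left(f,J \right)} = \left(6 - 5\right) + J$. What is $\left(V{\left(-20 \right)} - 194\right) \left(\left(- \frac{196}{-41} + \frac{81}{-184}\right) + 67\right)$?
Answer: $\frac{17760303}{3772} \approx 4708.5$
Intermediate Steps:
$H{\left(f,J \right)} = -8 + J$ ($H{\left(f,J \right)} = -9 + \left(\left(6 - 5\right) + J\right) = -9 + \left(1 + J\right) = -8 + J$)
$V{\left(D \right)} = - 13 D$ ($V{\left(D \right)} = \left(-8 - 5\right) D = - 13 D$)
$\left(V{\left(-20 \right)} - 194\right) \left(\left(- \frac{196}{-41} + \frac{81}{-184}\right) + 67\right) = \left(\left(-13\right) \left(-20\right) - 194\right) \left(\left(- \frac{196}{-41} + \frac{81}{-184}\right) + 67\right) = \left(260 - 194\right) \left(\left(\left(-196\right) \left(- \frac{1}{41}\right) + 81 \left(- \frac{1}{184}\right)\right) + 67\right) = 66 \left(\left(\frac{196}{41} - \frac{81}{184}\right) + 67\right) = 66 \left(\frac{32743}{7544} + 67\right) = 66 \cdot \frac{538191}{7544} = \frac{17760303}{3772}$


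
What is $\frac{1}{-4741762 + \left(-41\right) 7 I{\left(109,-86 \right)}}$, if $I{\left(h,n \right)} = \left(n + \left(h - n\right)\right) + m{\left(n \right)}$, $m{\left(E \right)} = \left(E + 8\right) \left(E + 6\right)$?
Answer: $- \frac{1}{6563925} \approx -1.5235 \cdot 10^{-7}$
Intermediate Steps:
$m{\left(E \right)} = \left(6 + E\right) \left(8 + E\right)$ ($m{\left(E \right)} = \left(8 + E\right) \left(6 + E\right) = \left(6 + E\right) \left(8 + E\right)$)
$I{\left(h,n \right)} = 48 + h + n^{2} + 14 n$ ($I{\left(h,n \right)} = \left(n + \left(h - n\right)\right) + \left(48 + n^{2} + 14 n\right) = h + \left(48 + n^{2} + 14 n\right) = 48 + h + n^{2} + 14 n$)
$\frac{1}{-4741762 + \left(-41\right) 7 I{\left(109,-86 \right)}} = \frac{1}{-4741762 + \left(-41\right) 7 \left(48 + 109 + \left(-86\right)^{2} + 14 \left(-86\right)\right)} = \frac{1}{-4741762 - 287 \left(48 + 109 + 7396 - 1204\right)} = \frac{1}{-4741762 - 1822163} = \frac{1}{-6563925} = - \frac{1}{6563925}$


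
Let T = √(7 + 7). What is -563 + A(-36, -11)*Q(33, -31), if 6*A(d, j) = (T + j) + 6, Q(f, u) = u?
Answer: -3223/6 - 31*√14/6 ≈ -556.50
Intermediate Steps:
T = √14 ≈ 3.7417
A(d, j) = 1 + j/6 + √14/6 (A(d, j) = ((√14 + j) + 6)/6 = ((j + √14) + 6)/6 = (6 + j + √14)/6 = 1 + j/6 + √14/6)
-563 + A(-36, -11)*Q(33, -31) = -563 + (1 + (⅙)*(-11) + √14/6)*(-31) = -563 + (1 - 11/6 + √14/6)*(-31) = -563 + (-⅚ + √14/6)*(-31) = -563 + (155/6 - 31*√14/6) = -3223/6 - 31*√14/6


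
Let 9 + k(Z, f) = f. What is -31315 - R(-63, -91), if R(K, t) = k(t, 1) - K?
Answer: -31370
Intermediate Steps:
k(Z, f) = -9 + f
R(K, t) = -8 - K (R(K, t) = (-9 + 1) - K = -8 - K)
-31315 - R(-63, -91) = -31315 - (-8 - 1*(-63)) = -31315 - (-8 + 63) = -31315 - 1*55 = -31315 - 55 = -31370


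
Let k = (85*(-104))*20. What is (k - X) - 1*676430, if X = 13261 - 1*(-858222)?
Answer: -1724713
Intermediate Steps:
k = -176800 (k = -8840*20 = -176800)
X = 871483 (X = 13261 + 858222 = 871483)
(k - X) - 1*676430 = (-176800 - 1*871483) - 1*676430 = (-176800 - 871483) - 676430 = -1048283 - 676430 = -1724713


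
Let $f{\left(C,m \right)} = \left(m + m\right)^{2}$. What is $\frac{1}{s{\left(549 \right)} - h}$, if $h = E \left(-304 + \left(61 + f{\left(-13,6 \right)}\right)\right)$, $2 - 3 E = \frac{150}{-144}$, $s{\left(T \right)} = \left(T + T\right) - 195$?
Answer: $\frac{8}{8027} \approx 0.00099664$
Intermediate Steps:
$s{\left(T \right)} = -195 + 2 T$ ($s{\left(T \right)} = 2 T - 195 = -195 + 2 T$)
$f{\left(C,m \right)} = 4 m^{2}$ ($f{\left(C,m \right)} = \left(2 m\right)^{2} = 4 m^{2}$)
$E = \frac{73}{72}$ ($E = \frac{2}{3} - \frac{150 \frac{1}{-144}}{3} = \frac{2}{3} - \frac{150 \left(- \frac{1}{144}\right)}{3} = \frac{2}{3} - - \frac{25}{72} = \frac{2}{3} + \frac{25}{72} = \frac{73}{72} \approx 1.0139$)
$h = - \frac{803}{8}$ ($h = \frac{73 \left(-304 + \left(61 + 4 \cdot 6^{2}\right)\right)}{72} = \frac{73 \left(-304 + \left(61 + 4 \cdot 36\right)\right)}{72} = \frac{73 \left(-304 + \left(61 + 144\right)\right)}{72} = \frac{73 \left(-304 + 205\right)}{72} = \frac{73}{72} \left(-99\right) = - \frac{803}{8} \approx -100.38$)
$\frac{1}{s{\left(549 \right)} - h} = \frac{1}{\left(-195 + 2 \cdot 549\right) - - \frac{803}{8}} = \frac{1}{\left(-195 + 1098\right) + \frac{803}{8}} = \frac{1}{903 + \frac{803}{8}} = \frac{1}{\frac{8027}{8}} = \frac{8}{8027}$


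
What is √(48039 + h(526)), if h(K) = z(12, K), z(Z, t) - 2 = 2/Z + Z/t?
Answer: √119626597266/1578 ≈ 219.18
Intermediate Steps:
z(Z, t) = 2 + 2/Z + Z/t (z(Z, t) = 2 + (2/Z + Z/t) = 2 + 2/Z + Z/t)
h(K) = 13/6 + 12/K (h(K) = 2 + 2/12 + 12/K = 2 + 2*(1/12) + 12/K = 2 + ⅙ + 12/K = 13/6 + 12/K)
√(48039 + h(526)) = √(48039 + (13/6 + 12/526)) = √(48039 + (13/6 + 12*(1/526))) = √(48039 + (13/6 + 6/263)) = √(48039 + 3455/1578) = √(75808997/1578) = √119626597266/1578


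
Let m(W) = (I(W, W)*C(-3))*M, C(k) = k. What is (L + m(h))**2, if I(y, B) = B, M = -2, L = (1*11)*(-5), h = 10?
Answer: 25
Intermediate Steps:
L = -55 (L = 11*(-5) = -55)
m(W) = 6*W (m(W) = (W*(-3))*(-2) = -3*W*(-2) = 6*W)
(L + m(h))**2 = (-55 + 6*10)**2 = (-55 + 60)**2 = 5**2 = 25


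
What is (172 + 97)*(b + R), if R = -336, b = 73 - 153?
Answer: -111904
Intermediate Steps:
b = -80
(172 + 97)*(b + R) = (172 + 97)*(-80 - 336) = 269*(-416) = -111904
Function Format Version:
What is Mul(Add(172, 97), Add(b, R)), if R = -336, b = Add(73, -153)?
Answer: -111904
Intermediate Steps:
b = -80
Mul(Add(172, 97), Add(b, R)) = Mul(Add(172, 97), Add(-80, -336)) = Mul(269, -416) = -111904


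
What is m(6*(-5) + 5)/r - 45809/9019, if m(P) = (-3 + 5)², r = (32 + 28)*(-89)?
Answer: -61164034/12040365 ≈ -5.0799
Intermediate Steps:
r = -5340 (r = 60*(-89) = -5340)
m(P) = 4 (m(P) = 2² = 4)
m(6*(-5) + 5)/r - 45809/9019 = 4/(-5340) - 45809/9019 = 4*(-1/5340) - 45809*1/9019 = -1/1335 - 45809/9019 = -61164034/12040365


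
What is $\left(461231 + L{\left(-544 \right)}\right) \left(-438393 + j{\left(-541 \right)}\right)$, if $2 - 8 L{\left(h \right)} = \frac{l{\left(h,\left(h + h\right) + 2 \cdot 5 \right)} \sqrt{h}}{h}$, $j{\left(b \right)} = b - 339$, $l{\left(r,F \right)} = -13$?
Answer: $- \frac{810425739525}{4} + \frac{5710549 i \sqrt{34}}{1088} \approx -2.0261 \cdot 10^{11} + 30605.0 i$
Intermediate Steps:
$j{\left(b \right)} = -339 + b$ ($j{\left(b \right)} = b - 339 = -339 + b$)
$L{\left(h \right)} = \frac{1}{4} + \frac{13}{8 \sqrt{h}}$ ($L{\left(h \right)} = \frac{1}{4} - \frac{- 13 \sqrt{h} \frac{1}{h}}{8} = \frac{1}{4} - \frac{\left(-13\right) \frac{1}{\sqrt{h}}}{8} = \frac{1}{4} + \frac{13}{8 \sqrt{h}}$)
$\left(461231 + L{\left(-544 \right)}\right) \left(-438393 + j{\left(-541 \right)}\right) = \left(461231 + \left(\frac{1}{4} + \frac{13}{8 \cdot 4 i \sqrt{34}}\right)\right) \left(-438393 - 880\right) = \left(461231 + \left(\frac{1}{4} + \frac{13 \left(- \frac{i \sqrt{34}}{136}\right)}{8}\right)\right) \left(-438393 - 880\right) = \left(461231 + \left(\frac{1}{4} - \frac{13 i \sqrt{34}}{1088}\right)\right) \left(-439273\right) = \left(\frac{1844925}{4} - \frac{13 i \sqrt{34}}{1088}\right) \left(-439273\right) = - \frac{810425739525}{4} + \frac{5710549 i \sqrt{34}}{1088}$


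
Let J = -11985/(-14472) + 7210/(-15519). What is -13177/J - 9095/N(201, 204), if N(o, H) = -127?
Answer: -5954057821169/164600255 ≈ -36173.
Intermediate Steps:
J = 1296065/3564936 (J = -11985*(-1/14472) + 7210*(-1/15519) = 3995/4824 - 1030/2217 = 1296065/3564936 ≈ 0.36356)
-13177/J - 9095/N(201, 204) = -13177/1296065/3564936 - 9095/(-127) = -13177*3564936/1296065 - 9095*(-1/127) = -46975161672/1296065 + 9095/127 = -5954057821169/164600255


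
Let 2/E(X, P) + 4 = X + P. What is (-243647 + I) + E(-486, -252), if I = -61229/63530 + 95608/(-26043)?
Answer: -149559192141823297/613823874090 ≈ -2.4365e+5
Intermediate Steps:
I = -7668563087/1654511790 (I = -61229*1/63530 + 95608*(-1/26043) = -61229/63530 - 95608/26043 = -7668563087/1654511790 ≈ -4.6349)
E(X, P) = 2/(-4 + P + X) (E(X, P) = 2/(-4 + (X + P)) = 2/(-4 + (P + X)) = 2/(-4 + P + X))
(-243647 + I) + E(-486, -252) = (-243647 - 7668563087/1654511790) + 2/(-4 - 252 - 486) = -403124502661217/1654511790 + 2/(-742) = -403124502661217/1654511790 + 2*(-1/742) = -403124502661217/1654511790 - 1/371 = -149559192141823297/613823874090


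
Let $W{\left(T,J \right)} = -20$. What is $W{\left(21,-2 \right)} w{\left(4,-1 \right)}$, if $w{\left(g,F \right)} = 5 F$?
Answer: $100$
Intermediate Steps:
$W{\left(21,-2 \right)} w{\left(4,-1 \right)} = - 20 \cdot 5 \left(-1\right) = \left(-20\right) \left(-5\right) = 100$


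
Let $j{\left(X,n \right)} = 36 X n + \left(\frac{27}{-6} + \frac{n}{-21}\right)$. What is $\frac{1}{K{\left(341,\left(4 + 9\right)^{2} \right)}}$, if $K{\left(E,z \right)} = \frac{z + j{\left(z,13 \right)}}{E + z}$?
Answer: $\frac{21420}{3328747} \approx 0.0064349$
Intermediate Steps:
$j{\left(X,n \right)} = - \frac{9}{2} - \frac{n}{21} + 36 X n$ ($j{\left(X,n \right)} = 36 X n + \left(27 \left(- \frac{1}{6}\right) + n \left(- \frac{1}{21}\right)\right) = 36 X n - \left(\frac{9}{2} + \frac{n}{21}\right) = - \frac{9}{2} - \frac{n}{21} + 36 X n$)
$K{\left(E,z \right)} = \frac{- \frac{215}{42} + 469 z}{E + z}$ ($K{\left(E,z \right)} = \frac{z - \left(\frac{215}{42} - 36 z 13\right)}{E + z} = \frac{z - \left(\frac{215}{42} - 468 z\right)}{E + z} = \frac{z + \left(- \frac{215}{42} + 468 z\right)}{E + z} = \frac{- \frac{215}{42} + 469 z}{E + z}$)
$\frac{1}{K{\left(341,\left(4 + 9\right)^{2} \right)}} = \frac{1}{\frac{1}{341 + \left(4 + 9\right)^{2}} \left(- \frac{215}{42} + 469 \left(4 + 9\right)^{2}\right)} = \frac{1}{\frac{1}{341 + 13^{2}} \left(- \frac{215}{42} + 469 \cdot 13^{2}\right)} = \frac{1}{\frac{1}{341 + 169} \left(- \frac{215}{42} + 469 \cdot 169\right)} = \frac{1}{\frac{1}{510} \left(- \frac{215}{42} + 79261\right)} = \frac{1}{\frac{1}{510} \cdot \frac{3328747}{42}} = \frac{1}{\frac{3328747}{21420}} = \frac{21420}{3328747}$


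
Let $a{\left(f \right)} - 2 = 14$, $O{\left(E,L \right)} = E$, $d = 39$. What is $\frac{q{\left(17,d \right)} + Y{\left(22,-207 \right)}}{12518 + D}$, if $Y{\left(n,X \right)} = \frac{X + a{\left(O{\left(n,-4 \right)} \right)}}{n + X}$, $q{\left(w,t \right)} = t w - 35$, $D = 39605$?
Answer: $\frac{116371}{9642755} \approx 0.012068$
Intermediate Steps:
$q{\left(w,t \right)} = -35 + t w$
$a{\left(f \right)} = 16$ ($a{\left(f \right)} = 2 + 14 = 16$)
$Y{\left(n,X \right)} = \frac{16 + X}{X + n}$ ($Y{\left(n,X \right)} = \frac{X + 16}{n + X} = \frac{16 + X}{X + n}$)
$\frac{q{\left(17,d \right)} + Y{\left(22,-207 \right)}}{12518 + D} = \frac{\left(-35 + 39 \cdot 17\right) + \frac{16 - 207}{-207 + 22}}{12518 + 39605} = \frac{\left(-35 + 663\right) + \frac{1}{-185} \left(-191\right)}{52123} = \left(628 - - \frac{191}{185}\right) \frac{1}{52123} = \left(628 + \frac{191}{185}\right) \frac{1}{52123} = \frac{116371}{185} \cdot \frac{1}{52123} = \frac{116371}{9642755}$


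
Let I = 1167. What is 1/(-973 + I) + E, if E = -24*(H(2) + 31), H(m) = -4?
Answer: -125711/194 ≈ -648.00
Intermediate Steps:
E = -648 (E = -24*(-4 + 31) = -24*27 = -648)
1/(-973 + I) + E = 1/(-973 + 1167) - 648 = 1/194 - 648 = -125711/194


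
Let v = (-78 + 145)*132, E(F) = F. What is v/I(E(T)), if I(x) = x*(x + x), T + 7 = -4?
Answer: 402/11 ≈ 36.545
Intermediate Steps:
T = -11 (T = -7 - 4 = -11)
I(x) = 2*x**2 (I(x) = x*(2*x) = 2*x**2)
v = 8844 (v = 67*132 = 8844)
v/I(E(T)) = 8844/((2*(-11)**2)) = 8844/((2*121)) = 8844/242 = 8844*(1/242) = 402/11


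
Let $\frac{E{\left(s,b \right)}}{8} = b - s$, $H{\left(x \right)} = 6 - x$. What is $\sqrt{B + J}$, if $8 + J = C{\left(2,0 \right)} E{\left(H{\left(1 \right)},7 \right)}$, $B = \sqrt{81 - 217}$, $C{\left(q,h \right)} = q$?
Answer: $\sqrt{24 + 2 i \sqrt{34}} \approx 5.034 + 1.1583 i$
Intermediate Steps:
$E{\left(s,b \right)} = - 8 s + 8 b$ ($E{\left(s,b \right)} = 8 \left(b - s\right) = - 8 s + 8 b$)
$B = 2 i \sqrt{34}$ ($B = \sqrt{-136} = 2 i \sqrt{34} \approx 11.662 i$)
$J = 24$ ($J = -8 + 2 \left(- 8 \left(6 - 1\right) + 8 \cdot 7\right) = -8 + 2 \left(- 8 \left(6 - 1\right) + 56\right) = -8 + 2 \left(\left(-8\right) 5 + 56\right) = -8 + 2 \left(-40 + 56\right) = -8 + 2 \cdot 16 = -8 + 32 = 24$)
$\sqrt{B + J} = \sqrt{2 i \sqrt{34} + 24} = \sqrt{24 + 2 i \sqrt{34}}$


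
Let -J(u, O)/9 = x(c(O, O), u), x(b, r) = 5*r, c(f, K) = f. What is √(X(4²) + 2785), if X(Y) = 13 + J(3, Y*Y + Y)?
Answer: √2663 ≈ 51.604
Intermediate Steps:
J(u, O) = -45*u
X(Y) = -122 (X(Y) = 13 - 45*3 = 13 - 135 = -122)
√(X(4²) + 2785) = √(-122 + 2785) = √2663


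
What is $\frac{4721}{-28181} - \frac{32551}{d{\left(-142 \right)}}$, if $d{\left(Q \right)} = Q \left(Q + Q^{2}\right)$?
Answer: $- \frac{12505068673}{80122077444} \approx -0.15608$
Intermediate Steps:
$\frac{4721}{-28181} - \frac{32551}{d{\left(-142 \right)}} = \frac{4721}{-28181} - \frac{32551}{\left(-142\right)^{2} \left(1 - 142\right)} = 4721 \left(- \frac{1}{28181}\right) - \frac{32551}{20164 \left(-141\right)} = - \frac{4721}{28181} - \frac{32551}{-2843124} = - \frac{4721}{28181} - - \frac{32551}{2843124} = - \frac{4721}{28181} + \frac{32551}{2843124} = - \frac{12505068673}{80122077444}$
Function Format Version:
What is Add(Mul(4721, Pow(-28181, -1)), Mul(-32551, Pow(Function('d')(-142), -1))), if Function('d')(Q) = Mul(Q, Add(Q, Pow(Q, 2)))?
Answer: Rational(-12505068673, 80122077444) ≈ -0.15608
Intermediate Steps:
Add(Mul(4721, Pow(-28181, -1)), Mul(-32551, Pow(Function('d')(-142), -1))) = Add(Mul(4721, Pow(-28181, -1)), Mul(-32551, Pow(Mul(Pow(-142, 2), Add(1, -142)), -1))) = Add(Mul(4721, Rational(-1, 28181)), Mul(-32551, Pow(Mul(20164, -141), -1))) = Add(Rational(-4721, 28181), Mul(-32551, Pow(-2843124, -1))) = Add(Rational(-4721, 28181), Mul(-32551, Rational(-1, 2843124))) = Add(Rational(-4721, 28181), Rational(32551, 2843124)) = Rational(-12505068673, 80122077444)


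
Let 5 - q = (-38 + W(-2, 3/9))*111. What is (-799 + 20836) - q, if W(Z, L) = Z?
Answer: 15592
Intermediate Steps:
q = 4445 (q = 5 - (-38 - 2)*111 = 5 - (-40)*111 = 5 - 1*(-4440) = 5 + 4440 = 4445)
(-799 + 20836) - q = (-799 + 20836) - 1*4445 = 20037 - 4445 = 15592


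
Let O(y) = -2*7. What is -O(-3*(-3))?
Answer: 14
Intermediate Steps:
O(y) = -14
-O(-3*(-3)) = -1*(-14) = 14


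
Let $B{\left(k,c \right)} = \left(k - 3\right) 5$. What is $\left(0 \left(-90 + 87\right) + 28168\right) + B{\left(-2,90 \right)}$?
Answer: $28143$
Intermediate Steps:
$B{\left(k,c \right)} = -15 + 5 k$ ($B{\left(k,c \right)} = \left(-3 + k\right) 5 = -15 + 5 k$)
$\left(0 \left(-90 + 87\right) + 28168\right) + B{\left(-2,90 \right)} = \left(0 \left(-90 + 87\right) + 28168\right) + \left(-15 + 5 \left(-2\right)\right) = \left(0 \left(-3\right) + 28168\right) - 25 = \left(0 + 28168\right) - 25 = 28168 - 25 = 28143$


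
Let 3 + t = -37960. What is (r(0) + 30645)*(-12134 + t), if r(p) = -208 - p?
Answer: -1524802389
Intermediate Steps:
t = -37963 (t = -3 - 37960 = -37963)
(r(0) + 30645)*(-12134 + t) = ((-208 - 1*0) + 30645)*(-12134 - 37963) = ((-208 + 0) + 30645)*(-50097) = (-208 + 30645)*(-50097) = 30437*(-50097) = -1524802389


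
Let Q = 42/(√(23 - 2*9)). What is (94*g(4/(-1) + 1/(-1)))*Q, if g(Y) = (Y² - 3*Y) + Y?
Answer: 27636*√5 ≈ 61796.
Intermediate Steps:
Q = 42*√5/5 (Q = 42/(√(23 - 18)) = 42/(√5) = 42*(√5/5) = 42*√5/5 ≈ 18.783)
g(Y) = Y² - 2*Y
(94*g(4/(-1) + 1/(-1)))*Q = (94*((4/(-1) + 1/(-1))*(-2 + (4/(-1) + 1/(-1)))))*(42*√5/5) = (94*((4*(-1) + 1*(-1))*(-2 + (4*(-1) + 1*(-1)))))*(42*√5/5) = (94*((-4 - 1)*(-2 + (-4 - 1))))*(42*√5/5) = (94*(-5*(-2 - 5)))*(42*√5/5) = (94*(-5*(-7)))*(42*√5/5) = (94*35)*(42*√5/5) = 3290*(42*√5/5) = 27636*√5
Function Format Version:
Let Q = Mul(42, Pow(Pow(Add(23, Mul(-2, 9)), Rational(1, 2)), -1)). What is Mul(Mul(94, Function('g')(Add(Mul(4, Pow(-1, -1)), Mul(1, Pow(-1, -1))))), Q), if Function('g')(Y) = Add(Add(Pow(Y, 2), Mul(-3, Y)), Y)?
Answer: Mul(27636, Pow(5, Rational(1, 2))) ≈ 61796.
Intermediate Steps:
Q = Mul(Rational(42, 5), Pow(5, Rational(1, 2))) (Q = Mul(42, Pow(Pow(Add(23, -18), Rational(1, 2)), -1)) = Mul(42, Pow(Pow(5, Rational(1, 2)), -1)) = Mul(42, Mul(Rational(1, 5), Pow(5, Rational(1, 2)))) = Mul(Rational(42, 5), Pow(5, Rational(1, 2))) ≈ 18.783)
Function('g')(Y) = Add(Pow(Y, 2), Mul(-2, Y))
Mul(Mul(94, Function('g')(Add(Mul(4, Pow(-1, -1)), Mul(1, Pow(-1, -1))))), Q) = Mul(Mul(94, Mul(Add(Mul(4, Pow(-1, -1)), Mul(1, Pow(-1, -1))), Add(-2, Add(Mul(4, Pow(-1, -1)), Mul(1, Pow(-1, -1)))))), Mul(Rational(42, 5), Pow(5, Rational(1, 2)))) = Mul(Mul(94, Mul(Add(Mul(4, -1), Mul(1, -1)), Add(-2, Add(Mul(4, -1), Mul(1, -1))))), Mul(Rational(42, 5), Pow(5, Rational(1, 2)))) = Mul(Mul(94, Mul(Add(-4, -1), Add(-2, Add(-4, -1)))), Mul(Rational(42, 5), Pow(5, Rational(1, 2)))) = Mul(Mul(94, Mul(-5, Add(-2, -5))), Mul(Rational(42, 5), Pow(5, Rational(1, 2)))) = Mul(Mul(94, Mul(-5, -7)), Mul(Rational(42, 5), Pow(5, Rational(1, 2)))) = Mul(Mul(94, 35), Mul(Rational(42, 5), Pow(5, Rational(1, 2)))) = Mul(3290, Mul(Rational(42, 5), Pow(5, Rational(1, 2)))) = Mul(27636, Pow(5, Rational(1, 2)))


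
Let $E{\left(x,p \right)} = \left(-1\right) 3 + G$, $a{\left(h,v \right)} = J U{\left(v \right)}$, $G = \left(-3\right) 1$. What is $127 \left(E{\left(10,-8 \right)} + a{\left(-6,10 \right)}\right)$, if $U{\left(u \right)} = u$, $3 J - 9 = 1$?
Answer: $\frac{10414}{3} \approx 3471.3$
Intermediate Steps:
$J = \frac{10}{3}$ ($J = 3 + \frac{1}{3} \cdot 1 = 3 + \frac{1}{3} = \frac{10}{3} \approx 3.3333$)
$G = -3$
$a{\left(h,v \right)} = \frac{10 v}{3}$
$E{\left(x,p \right)} = -6$ ($E{\left(x,p \right)} = \left(-1\right) 3 - 3 = -3 - 3 = -6$)
$127 \left(E{\left(10,-8 \right)} + a{\left(-6,10 \right)}\right) = 127 \left(-6 + \frac{10}{3} \cdot 10\right) = 127 \left(-6 + \frac{100}{3}\right) = 127 \cdot \frac{82}{3} = \frac{10414}{3}$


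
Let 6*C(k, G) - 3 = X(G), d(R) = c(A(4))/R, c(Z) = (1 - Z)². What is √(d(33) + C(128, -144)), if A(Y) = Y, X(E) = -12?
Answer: 3*I*√66/22 ≈ 1.1078*I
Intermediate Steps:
d(R) = 9/R (d(R) = (-1 + 4)²/R = 3²/R = 9/R)
C(k, G) = -3/2 (C(k, G) = ½ + (⅙)*(-12) = ½ - 2 = -3/2)
√(d(33) + C(128, -144)) = √(9/33 - 3/2) = √(9*(1/33) - 3/2) = √(3/11 - 3/2) = √(-27/22) = 3*I*√66/22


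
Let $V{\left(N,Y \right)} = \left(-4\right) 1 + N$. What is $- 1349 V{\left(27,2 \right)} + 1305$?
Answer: $-29722$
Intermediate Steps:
$V{\left(N,Y \right)} = -4 + N$
$- 1349 V{\left(27,2 \right)} + 1305 = - 1349 \left(-4 + 27\right) + 1305 = \left(-1349\right) 23 + 1305 = -31027 + 1305 = -29722$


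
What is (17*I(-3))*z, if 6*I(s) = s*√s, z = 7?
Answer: -119*I*√3/2 ≈ -103.06*I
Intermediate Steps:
I(s) = s^(3/2)/6 (I(s) = (s*√s)/6 = s^(3/2)/6)
(17*I(-3))*z = (17*((-3)^(3/2)/6))*7 = (17*((-3*I*√3)/6))*7 = (17*(-I*√3/2))*7 = -17*I*√3/2*7 = -119*I*√3/2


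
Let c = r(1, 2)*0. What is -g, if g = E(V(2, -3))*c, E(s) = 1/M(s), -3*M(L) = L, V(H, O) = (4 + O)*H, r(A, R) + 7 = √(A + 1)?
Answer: 0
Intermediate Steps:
r(A, R) = -7 + √(1 + A) (r(A, R) = -7 + √(A + 1) = -7 + √(1 + A))
V(H, O) = H*(4 + O)
M(L) = -L/3
E(s) = -3/s (E(s) = 1/(-s/3) = -3/s)
c = 0 (c = (-7 + √(1 + 1))*0 = (-7 + √2)*0 = 0)
g = 0 (g = -3*1/(2*(4 - 3))*0 = -3/(2*1)*0 = -3/2*0 = 0)
-g = -1*0 = 0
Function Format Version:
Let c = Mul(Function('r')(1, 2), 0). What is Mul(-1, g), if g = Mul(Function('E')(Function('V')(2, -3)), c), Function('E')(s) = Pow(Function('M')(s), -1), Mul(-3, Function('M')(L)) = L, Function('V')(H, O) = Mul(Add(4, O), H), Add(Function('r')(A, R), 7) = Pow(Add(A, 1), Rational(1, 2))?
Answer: 0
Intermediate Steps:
Function('r')(A, R) = Add(-7, Pow(Add(1, A), Rational(1, 2))) (Function('r')(A, R) = Add(-7, Pow(Add(A, 1), Rational(1, 2))) = Add(-7, Pow(Add(1, A), Rational(1, 2))))
Function('V')(H, O) = Mul(H, Add(4, O))
Function('M')(L) = Mul(Rational(-1, 3), L)
Function('E')(s) = Mul(-3, Pow(s, -1)) (Function('E')(s) = Pow(Mul(Rational(-1, 3), s), -1) = Mul(-3, Pow(s, -1)))
c = 0 (c = Mul(Add(-7, Pow(Add(1, 1), Rational(1, 2))), 0) = Mul(Add(-7, Pow(2, Rational(1, 2))), 0) = 0)
g = 0 (g = Mul(Mul(-3, Pow(Mul(2, Add(4, -3)), -1)), 0) = Mul(Mul(-3, Pow(Mul(2, 1), -1)), 0) = Mul(Mul(-3, Pow(2, -1)), 0) = Mul(Mul(-3, Rational(1, 2)), 0) = Mul(Rational(-3, 2), 0) = 0)
Mul(-1, g) = Mul(-1, 0) = 0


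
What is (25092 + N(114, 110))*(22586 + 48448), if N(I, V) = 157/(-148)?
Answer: 131890923303/74 ≈ 1.7823e+9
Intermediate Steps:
N(I, V) = -157/148 (N(I, V) = 157*(-1/148) = -157/148)
(25092 + N(114, 110))*(22586 + 48448) = (25092 - 157/148)*(22586 + 48448) = (3713459/148)*71034 = 131890923303/74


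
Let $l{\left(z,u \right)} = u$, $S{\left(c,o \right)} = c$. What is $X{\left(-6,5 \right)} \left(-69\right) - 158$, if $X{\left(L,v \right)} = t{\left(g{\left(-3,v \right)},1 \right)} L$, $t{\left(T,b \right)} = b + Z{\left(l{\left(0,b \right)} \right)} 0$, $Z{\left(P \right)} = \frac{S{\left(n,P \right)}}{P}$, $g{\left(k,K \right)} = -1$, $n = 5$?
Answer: $256$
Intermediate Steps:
$Z{\left(P \right)} = \frac{5}{P}$
$t{\left(T,b \right)} = b$ ($t{\left(T,b \right)} = b + \frac{5}{b} 0 = b + 0 = b$)
$X{\left(L,v \right)} = L$ ($X{\left(L,v \right)} = 1 L = L$)
$X{\left(-6,5 \right)} \left(-69\right) - 158 = \left(-6\right) \left(-69\right) - 158 = 414 - 158 = 256$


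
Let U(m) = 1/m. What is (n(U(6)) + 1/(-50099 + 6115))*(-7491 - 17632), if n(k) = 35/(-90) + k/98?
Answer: 26955934601/2770992 ≈ 9727.9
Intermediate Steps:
n(k) = -7/18 + k/98 (n(k) = 35*(-1/90) + k*(1/98) = -7/18 + k/98)
(n(U(6)) + 1/(-50099 + 6115))*(-7491 - 17632) = ((-7/18 + (1/98)/6) + 1/(-50099 + 6115))*(-7491 - 17632) = ((-7/18 + (1/98)*(⅙)) + 1/(-43984))*(-25123) = ((-7/18 + 1/588) - 1/43984)*(-25123) = (-683/1764 - 1/43984)*(-25123) = -7510709/19396944*(-25123) = 26955934601/2770992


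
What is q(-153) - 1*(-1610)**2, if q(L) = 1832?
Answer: -2590268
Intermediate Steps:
q(-153) - 1*(-1610)**2 = 1832 - 1*(-1610)**2 = 1832 - 1*2592100 = 1832 - 2592100 = -2590268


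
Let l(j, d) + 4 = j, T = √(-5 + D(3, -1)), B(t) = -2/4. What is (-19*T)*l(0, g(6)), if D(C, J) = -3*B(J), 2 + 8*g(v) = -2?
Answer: 38*I*√14 ≈ 142.18*I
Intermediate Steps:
B(t) = -½ (B(t) = -2*¼ = -½)
g(v) = -½ (g(v) = -¼ + (⅛)*(-2) = -¼ - ¼ = -½)
D(C, J) = 3/2 (D(C, J) = -3*(-½) = 3/2)
T = I*√14/2 (T = √(-5 + 3/2) = √(-7/2) = I*√14/2 ≈ 1.8708*I)
l(j, d) = -4 + j
(-19*T)*l(0, g(6)) = (-19*I*√14/2)*(-4 + 0) = -19*I*√14/2*(-4) = 38*I*√14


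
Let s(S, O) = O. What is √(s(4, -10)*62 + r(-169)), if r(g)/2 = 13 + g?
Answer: 2*I*√233 ≈ 30.529*I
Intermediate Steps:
r(g) = 26 + 2*g (r(g) = 2*(13 + g) = 26 + 2*g)
√(s(4, -10)*62 + r(-169)) = √(-10*62 + (26 + 2*(-169))) = √(-620 + (26 - 338)) = √(-620 - 312) = √(-932) = 2*I*√233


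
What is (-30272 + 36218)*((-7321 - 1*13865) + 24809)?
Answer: 21542358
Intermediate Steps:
(-30272 + 36218)*((-7321 - 1*13865) + 24809) = 5946*((-7321 - 13865) + 24809) = 5946*(-21186 + 24809) = 5946*3623 = 21542358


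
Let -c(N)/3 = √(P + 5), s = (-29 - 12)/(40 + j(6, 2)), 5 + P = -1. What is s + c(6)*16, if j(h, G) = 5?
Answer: -41/45 - 48*I ≈ -0.91111 - 48.0*I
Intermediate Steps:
P = -6 (P = -5 - 1 = -6)
s = -41/45 (s = (-29 - 12)/(40 + 5) = -41/45 ≈ -0.91111)
c(N) = -3*I (c(N) = -3*√(-6 + 5) = -3*I)
s + c(6)*16 = -41/45 - 3*I*16 = -41/45 - 48*I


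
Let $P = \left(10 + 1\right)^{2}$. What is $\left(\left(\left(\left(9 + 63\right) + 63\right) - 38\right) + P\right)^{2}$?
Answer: $47524$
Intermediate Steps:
$P = 121$ ($P = 11^{2} = 121$)
$\left(\left(\left(\left(9 + 63\right) + 63\right) - 38\right) + P\right)^{2} = \left(\left(\left(\left(9 + 63\right) + 63\right) - 38\right) + 121\right)^{2} = \left(\left(\left(72 + 63\right) - 38\right) + 121\right)^{2} = \left(\left(135 - 38\right) + 121\right)^{2} = \left(97 + 121\right)^{2} = 218^{2} = 47524$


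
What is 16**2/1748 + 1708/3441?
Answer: 966620/1503717 ≈ 0.64282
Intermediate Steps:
16**2/1748 + 1708/3441 = 256*(1/1748) + 1708*(1/3441) = 64/437 + 1708/3441 = 966620/1503717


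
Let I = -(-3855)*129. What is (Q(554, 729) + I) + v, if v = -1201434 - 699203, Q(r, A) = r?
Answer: -1402788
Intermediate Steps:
I = 497295 (I = -257*(-1935) = 497295)
v = -1900637
(Q(554, 729) + I) + v = (554 + 497295) - 1900637 = 497849 - 1900637 = -1402788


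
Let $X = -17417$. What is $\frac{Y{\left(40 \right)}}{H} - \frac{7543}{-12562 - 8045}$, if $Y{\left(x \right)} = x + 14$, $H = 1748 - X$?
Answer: $\frac{145674373}{394933155} \approx 0.36886$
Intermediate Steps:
$H = 19165$ ($H = 1748 - -17417 = 1748 + 17417 = 19165$)
$Y{\left(x \right)} = 14 + x$
$\frac{Y{\left(40 \right)}}{H} - \frac{7543}{-12562 - 8045} = \frac{14 + 40}{19165} - \frac{7543}{-12562 - 8045} = 54 \cdot \frac{1}{19165} - \frac{7543}{-12562 - 8045} = \frac{54}{19165} - \frac{7543}{-20607} = \frac{54}{19165} - - \frac{7543}{20607} = \frac{54}{19165} + \frac{7543}{20607} = \frac{145674373}{394933155}$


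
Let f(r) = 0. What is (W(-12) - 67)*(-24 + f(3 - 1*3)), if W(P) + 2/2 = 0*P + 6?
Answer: 1488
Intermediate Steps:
W(P) = 5 (W(P) = -1 + (0*P + 6) = -1 + (0 + 6) = -1 + 6 = 5)
(W(-12) - 67)*(-24 + f(3 - 1*3)) = (5 - 67)*(-24 + 0) = -62*(-24) = 1488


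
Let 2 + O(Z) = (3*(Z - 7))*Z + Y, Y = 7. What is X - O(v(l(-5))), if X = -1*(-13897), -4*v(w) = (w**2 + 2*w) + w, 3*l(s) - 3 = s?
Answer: 1501169/108 ≈ 13900.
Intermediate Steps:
l(s) = 1 + s/3
v(w) = -3*w/4 - w**2/4 (v(w) = -((w**2 + 2*w) + w)/4 = -(w**2 + 3*w)/4 = -3*w/4 - w**2/4)
X = 13897
O(Z) = 5 + Z*(-21 + 3*Z) (O(Z) = -2 + ((3*(Z - 7))*Z + 7) = -2 + ((3*(-7 + Z))*Z + 7) = -2 + ((-21 + 3*Z)*Z + 7) = -2 + (Z*(-21 + 3*Z) + 7) = -2 + (7 + Z*(-21 + 3*Z)) = 5 + Z*(-21 + 3*Z))
X - O(v(l(-5))) = 13897 - (5 - (-21)*(1 + (1/3)*(-5))*(3 + (1 + (1/3)*(-5)))/4 + 3*(-(1 + (1/3)*(-5))*(3 + (1 + (1/3)*(-5)))/4)**2) = 13897 - (5 - (-21)*(1 - 5/3)*(3 + (1 - 5/3))/4 + 3*(-(1 - 5/3)*(3 + (1 - 5/3))/4)**2) = 13897 - (5 - (-21)*(-2)*(3 - 2/3)/(4*3) + 3*(-1/4*(-2/3)*(3 - 2/3))**2) = 13897 - (5 - (-21)*(-2)*7/(4*3*3) + 3*(-1/4*(-2/3)*7/3)**2) = 13897 - (5 - 21*7/18 + 3*(7/18)**2) = 13897 - (5 - 49/6 + 3*(49/324)) = 13897 - (5 - 49/6 + 49/108) = 13897 - 1*(-293/108) = 13897 + 293/108 = 1501169/108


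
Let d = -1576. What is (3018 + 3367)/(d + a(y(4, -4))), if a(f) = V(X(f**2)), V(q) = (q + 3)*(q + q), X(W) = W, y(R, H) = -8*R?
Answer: 1277/420344 ≈ 0.0030380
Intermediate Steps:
V(q) = 2*q*(3 + q) (V(q) = (3 + q)*(2*q) = 2*q*(3 + q))
a(f) = 2*f**2*(3 + f**2)
(3018 + 3367)/(d + a(y(4, -4))) = (3018 + 3367)/(-1576 + 2*(-8*4)**2*(3 + (-8*4)**2)) = 6385/(-1576 + 2*(-32)**2*(3 + (-32)**2)) = 6385/(-1576 + 2*1024*(3 + 1024)) = 6385/(-1576 + 2*1024*1027) = 6385/(-1576 + 2103296) = 6385/2101720 = 6385*(1/2101720) = 1277/420344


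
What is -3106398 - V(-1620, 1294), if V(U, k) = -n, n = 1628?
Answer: -3104770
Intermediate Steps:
V(U, k) = -1628 (V(U, k) = -1*1628 = -1628)
-3106398 - V(-1620, 1294) = -3106398 - 1*(-1628) = -3106398 + 1628 = -3104770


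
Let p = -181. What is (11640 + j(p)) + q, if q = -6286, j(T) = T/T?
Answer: 5355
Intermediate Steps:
j(T) = 1
(11640 + j(p)) + q = (11640 + 1) - 6286 = 11641 - 6286 = 5355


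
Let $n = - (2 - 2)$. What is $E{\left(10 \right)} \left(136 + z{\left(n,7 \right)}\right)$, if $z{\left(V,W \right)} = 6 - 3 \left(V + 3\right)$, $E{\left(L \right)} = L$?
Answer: $1330$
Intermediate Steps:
$n = 0$ ($n = \left(-1\right) 0 = 0$)
$z{\left(V,W \right)} = -3 - 3 V$ ($z{\left(V,W \right)} = 6 - 3 \left(3 + V\right) = 6 - \left(9 + 3 V\right) = -3 - 3 V$)
$E{\left(10 \right)} \left(136 + z{\left(n,7 \right)}\right) = 10 \left(136 - 3\right) = 10 \cdot 133 = 1330$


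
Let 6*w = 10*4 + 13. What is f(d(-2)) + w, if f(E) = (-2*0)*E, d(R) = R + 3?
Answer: 53/6 ≈ 8.8333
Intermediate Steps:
d(R) = 3 + R
f(E) = 0 (f(E) = 0*E = 0)
w = 53/6 (w = (10*4 + 13)/6 = (40 + 13)/6 = (1/6)*53 = 53/6 ≈ 8.8333)
f(d(-2)) + w = 0 + 53/6 = 53/6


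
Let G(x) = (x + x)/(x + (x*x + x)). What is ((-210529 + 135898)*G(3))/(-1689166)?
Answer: 74631/4222915 ≈ 0.017673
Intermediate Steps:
G(x) = 2*x/(x² + 2*x) (G(x) = (2*x)/(x + (x² + x)) = (2*x)/(x + (x + x²)) = (2*x)/(x² + 2*x) = 2*x/(x² + 2*x))
((-210529 + 135898)*G(3))/(-1689166) = ((-210529 + 135898)*(2/(2 + 3)))/(-1689166) = -149262/5*(-1/1689166) = 74631/4222915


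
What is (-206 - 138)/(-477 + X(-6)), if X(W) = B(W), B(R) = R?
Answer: 344/483 ≈ 0.71222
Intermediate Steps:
X(W) = W
(-206 - 138)/(-477 + X(-6)) = (-206 - 138)/(-477 - 6) = -344/(-483) = -344*(-1/483) = 344/483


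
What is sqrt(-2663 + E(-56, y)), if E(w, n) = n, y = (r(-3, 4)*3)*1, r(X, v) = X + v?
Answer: 2*I*sqrt(665) ≈ 51.575*I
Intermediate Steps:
y = 3 (y = ((-3 + 4)*3)*1 = (1*3)*1 = 3*1 = 3)
sqrt(-2663 + E(-56, y)) = sqrt(-2663 + 3) = sqrt(-2660) = 2*I*sqrt(665)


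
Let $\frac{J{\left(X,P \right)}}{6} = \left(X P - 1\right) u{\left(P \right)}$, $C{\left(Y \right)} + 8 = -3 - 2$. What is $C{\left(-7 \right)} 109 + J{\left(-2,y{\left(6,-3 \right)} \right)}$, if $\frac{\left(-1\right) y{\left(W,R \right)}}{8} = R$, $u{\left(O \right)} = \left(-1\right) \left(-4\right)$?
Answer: $-2593$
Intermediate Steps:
$u{\left(O \right)} = 4$
$C{\left(Y \right)} = -13$ ($C{\left(Y \right)} = -8 - 5 = -13$)
$y{\left(W,R \right)} = - 8 R$
$J{\left(X,P \right)} = -24 + 24 P X$ ($J{\left(X,P \right)} = 6 \left(X P - 1\right) 4 = 6 \left(P X - 1\right) 4 = 6 \left(-1 + P X\right) 4 = 6 \left(-4 + 4 P X\right) = -24 + 24 P X$)
$C{\left(-7 \right)} 109 + J{\left(-2,y{\left(6,-3 \right)} \right)} = \left(-13\right) 109 + \left(-24 + 24 \left(\left(-8\right) \left(-3\right)\right) \left(-2\right)\right) = -1417 + \left(-24 + 24 \cdot 24 \left(-2\right)\right) = -1417 - 1176 = -2593$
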